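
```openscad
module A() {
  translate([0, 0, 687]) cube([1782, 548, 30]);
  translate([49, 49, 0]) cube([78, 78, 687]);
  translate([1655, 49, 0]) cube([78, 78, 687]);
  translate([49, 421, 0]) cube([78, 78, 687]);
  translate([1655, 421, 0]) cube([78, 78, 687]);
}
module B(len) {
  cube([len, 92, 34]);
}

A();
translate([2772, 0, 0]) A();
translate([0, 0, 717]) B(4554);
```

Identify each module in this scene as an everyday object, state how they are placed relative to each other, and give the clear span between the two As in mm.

A is a table. B is a beam. A beam spans the tops of two tables. The clear span between the two tables is 990 mm.

Second table starts at x = 2772; first ends at x = 1782; clear span = 2772 − 1782 = 990 mm.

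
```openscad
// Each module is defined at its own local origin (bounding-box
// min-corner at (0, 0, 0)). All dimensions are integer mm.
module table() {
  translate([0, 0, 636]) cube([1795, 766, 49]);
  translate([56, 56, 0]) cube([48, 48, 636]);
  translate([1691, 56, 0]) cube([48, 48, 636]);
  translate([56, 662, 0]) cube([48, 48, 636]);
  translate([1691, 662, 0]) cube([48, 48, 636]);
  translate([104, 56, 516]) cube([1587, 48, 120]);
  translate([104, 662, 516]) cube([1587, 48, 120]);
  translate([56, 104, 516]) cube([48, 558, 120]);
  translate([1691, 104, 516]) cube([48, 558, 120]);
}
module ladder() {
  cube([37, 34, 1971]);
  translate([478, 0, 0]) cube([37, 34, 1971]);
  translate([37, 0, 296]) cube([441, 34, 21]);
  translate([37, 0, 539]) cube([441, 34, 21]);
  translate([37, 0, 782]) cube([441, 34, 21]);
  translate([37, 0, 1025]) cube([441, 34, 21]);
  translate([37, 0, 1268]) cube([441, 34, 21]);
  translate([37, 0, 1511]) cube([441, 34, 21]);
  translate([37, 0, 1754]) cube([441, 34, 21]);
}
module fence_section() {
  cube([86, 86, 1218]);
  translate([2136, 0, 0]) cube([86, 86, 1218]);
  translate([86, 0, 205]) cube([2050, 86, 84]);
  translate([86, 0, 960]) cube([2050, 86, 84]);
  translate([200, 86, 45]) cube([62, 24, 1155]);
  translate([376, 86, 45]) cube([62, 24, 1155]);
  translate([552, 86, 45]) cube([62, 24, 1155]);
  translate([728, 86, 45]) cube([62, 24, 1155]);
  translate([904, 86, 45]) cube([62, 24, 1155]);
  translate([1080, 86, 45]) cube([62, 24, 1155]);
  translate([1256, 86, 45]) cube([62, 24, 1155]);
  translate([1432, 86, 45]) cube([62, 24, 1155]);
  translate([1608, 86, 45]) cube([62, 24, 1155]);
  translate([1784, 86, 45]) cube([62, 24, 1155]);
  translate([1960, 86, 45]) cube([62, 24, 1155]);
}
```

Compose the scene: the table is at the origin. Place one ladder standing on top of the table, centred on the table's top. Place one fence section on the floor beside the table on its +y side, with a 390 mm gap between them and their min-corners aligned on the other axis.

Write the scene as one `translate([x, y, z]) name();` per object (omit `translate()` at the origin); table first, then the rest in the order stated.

table();
translate([640, 366, 685]) ladder();
translate([0, 1156, 0]) fence_section();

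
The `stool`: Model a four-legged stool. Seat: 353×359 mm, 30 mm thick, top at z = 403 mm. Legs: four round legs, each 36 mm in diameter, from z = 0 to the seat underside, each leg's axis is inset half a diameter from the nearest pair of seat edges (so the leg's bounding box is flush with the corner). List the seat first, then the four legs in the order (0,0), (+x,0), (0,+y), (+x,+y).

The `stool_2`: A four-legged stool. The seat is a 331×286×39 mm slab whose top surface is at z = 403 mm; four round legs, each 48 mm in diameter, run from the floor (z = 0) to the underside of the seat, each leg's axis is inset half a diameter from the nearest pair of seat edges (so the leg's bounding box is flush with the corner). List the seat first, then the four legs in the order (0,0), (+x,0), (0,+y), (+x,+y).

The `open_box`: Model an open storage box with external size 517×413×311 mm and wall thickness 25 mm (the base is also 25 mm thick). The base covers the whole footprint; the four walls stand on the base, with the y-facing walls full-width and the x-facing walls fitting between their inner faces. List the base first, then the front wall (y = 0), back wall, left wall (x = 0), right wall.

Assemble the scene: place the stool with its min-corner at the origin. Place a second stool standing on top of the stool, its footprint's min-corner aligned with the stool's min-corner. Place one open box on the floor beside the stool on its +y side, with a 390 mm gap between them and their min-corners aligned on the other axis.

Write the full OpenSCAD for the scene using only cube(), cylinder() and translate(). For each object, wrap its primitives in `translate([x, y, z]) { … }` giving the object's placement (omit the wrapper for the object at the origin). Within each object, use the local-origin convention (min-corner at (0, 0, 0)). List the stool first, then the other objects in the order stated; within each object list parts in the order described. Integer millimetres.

translate([0, 0, 373]) cube([353, 359, 30]);
translate([18, 18, 0]) cylinder(h = 373, r = 18);
translate([335, 18, 0]) cylinder(h = 373, r = 18);
translate([18, 341, 0]) cylinder(h = 373, r = 18);
translate([335, 341, 0]) cylinder(h = 373, r = 18);
translate([0, 0, 403]) {
  translate([0, 0, 364]) cube([331, 286, 39]);
  translate([24, 24, 0]) cylinder(h = 364, r = 24);
  translate([307, 24, 0]) cylinder(h = 364, r = 24);
  translate([24, 262, 0]) cylinder(h = 364, r = 24);
  translate([307, 262, 0]) cylinder(h = 364, r = 24);
}
translate([0, 749, 0]) {
  cube([517, 413, 25]);
  translate([0, 0, 25]) cube([517, 25, 286]);
  translate([0, 388, 25]) cube([517, 25, 286]);
  translate([0, 25, 25]) cube([25, 363, 286]);
  translate([492, 25, 25]) cube([25, 363, 286]);
}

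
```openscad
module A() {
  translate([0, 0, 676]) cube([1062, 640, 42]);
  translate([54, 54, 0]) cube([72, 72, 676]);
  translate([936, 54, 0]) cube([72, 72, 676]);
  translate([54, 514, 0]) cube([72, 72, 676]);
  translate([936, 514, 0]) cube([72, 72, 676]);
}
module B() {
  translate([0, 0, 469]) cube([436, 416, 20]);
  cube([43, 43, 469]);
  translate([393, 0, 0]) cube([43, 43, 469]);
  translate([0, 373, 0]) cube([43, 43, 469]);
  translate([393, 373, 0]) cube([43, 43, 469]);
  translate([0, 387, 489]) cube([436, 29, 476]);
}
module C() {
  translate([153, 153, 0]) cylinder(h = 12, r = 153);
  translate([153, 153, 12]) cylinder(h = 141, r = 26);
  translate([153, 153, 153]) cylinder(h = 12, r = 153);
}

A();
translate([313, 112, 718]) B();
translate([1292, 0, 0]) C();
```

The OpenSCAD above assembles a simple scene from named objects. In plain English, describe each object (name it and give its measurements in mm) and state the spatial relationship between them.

A is a rectangular dining table. The top is 1062×640×42 mm with its upper surface at z = 718 mm. It stands on four 72×72 mm square legs, each inset 54 mm from the nearest pair of top edges, running from the floor to the underside of the top.

B is a chair. The seat is a 436×416×20 mm slab with its top at z = 489 mm, on four 43×43 mm corner legs (flush with the seat edges, standing on z = 0). A flat backrest 29 mm thick, 476 mm tall, spans the full seat width and rises from the seat top along its +y edge, rear face flush with the rear of the seat.

C is a spool: two coaxial disc flanges of radius 153 mm and thickness 12 mm, joined by a core cylinder of radius 26 mm and height 141 mm. The lower flange rests on z = 0 and the three cylinders share a vertical axis.

The chair is on top of the table, centred. The spool is on the floor beside the table on its +x side.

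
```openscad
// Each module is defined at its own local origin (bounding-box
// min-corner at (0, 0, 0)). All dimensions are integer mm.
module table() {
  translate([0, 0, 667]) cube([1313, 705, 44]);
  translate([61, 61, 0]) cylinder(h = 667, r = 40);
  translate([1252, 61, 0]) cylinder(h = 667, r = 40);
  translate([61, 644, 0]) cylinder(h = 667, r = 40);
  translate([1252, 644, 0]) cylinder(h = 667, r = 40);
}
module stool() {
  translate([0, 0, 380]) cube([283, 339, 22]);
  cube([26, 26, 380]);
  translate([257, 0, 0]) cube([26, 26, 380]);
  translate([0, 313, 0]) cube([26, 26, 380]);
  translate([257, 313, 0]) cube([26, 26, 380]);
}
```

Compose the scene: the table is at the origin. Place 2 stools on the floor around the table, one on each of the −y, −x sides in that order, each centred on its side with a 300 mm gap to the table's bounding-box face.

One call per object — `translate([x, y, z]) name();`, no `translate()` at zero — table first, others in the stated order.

table();
translate([515, -639, 0]) stool();
translate([-583, 183, 0]) stool();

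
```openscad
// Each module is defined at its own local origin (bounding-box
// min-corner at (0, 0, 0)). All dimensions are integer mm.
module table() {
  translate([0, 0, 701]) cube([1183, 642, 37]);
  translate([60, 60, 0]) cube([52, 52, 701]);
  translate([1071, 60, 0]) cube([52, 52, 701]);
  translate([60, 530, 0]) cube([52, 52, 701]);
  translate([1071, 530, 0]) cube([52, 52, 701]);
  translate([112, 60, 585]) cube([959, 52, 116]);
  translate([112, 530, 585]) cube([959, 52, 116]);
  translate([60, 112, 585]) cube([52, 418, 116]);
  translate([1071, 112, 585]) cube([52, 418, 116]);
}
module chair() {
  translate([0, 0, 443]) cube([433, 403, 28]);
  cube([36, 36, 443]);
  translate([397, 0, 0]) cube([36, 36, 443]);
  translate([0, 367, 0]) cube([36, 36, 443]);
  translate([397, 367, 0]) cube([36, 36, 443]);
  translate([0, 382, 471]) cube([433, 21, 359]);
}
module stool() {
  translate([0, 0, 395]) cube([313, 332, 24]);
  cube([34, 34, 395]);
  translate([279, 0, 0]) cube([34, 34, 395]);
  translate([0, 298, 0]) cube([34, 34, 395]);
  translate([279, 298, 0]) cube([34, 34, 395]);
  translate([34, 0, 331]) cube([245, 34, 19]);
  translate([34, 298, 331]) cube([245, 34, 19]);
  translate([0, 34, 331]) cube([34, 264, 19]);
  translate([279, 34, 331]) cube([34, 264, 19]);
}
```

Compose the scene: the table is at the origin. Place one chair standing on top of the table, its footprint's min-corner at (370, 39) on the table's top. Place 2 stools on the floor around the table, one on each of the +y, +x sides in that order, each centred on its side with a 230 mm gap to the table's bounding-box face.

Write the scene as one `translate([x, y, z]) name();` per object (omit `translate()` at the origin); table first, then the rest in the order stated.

table();
translate([370, 39, 738]) chair();
translate([435, 872, 0]) stool();
translate([1413, 155, 0]) stool();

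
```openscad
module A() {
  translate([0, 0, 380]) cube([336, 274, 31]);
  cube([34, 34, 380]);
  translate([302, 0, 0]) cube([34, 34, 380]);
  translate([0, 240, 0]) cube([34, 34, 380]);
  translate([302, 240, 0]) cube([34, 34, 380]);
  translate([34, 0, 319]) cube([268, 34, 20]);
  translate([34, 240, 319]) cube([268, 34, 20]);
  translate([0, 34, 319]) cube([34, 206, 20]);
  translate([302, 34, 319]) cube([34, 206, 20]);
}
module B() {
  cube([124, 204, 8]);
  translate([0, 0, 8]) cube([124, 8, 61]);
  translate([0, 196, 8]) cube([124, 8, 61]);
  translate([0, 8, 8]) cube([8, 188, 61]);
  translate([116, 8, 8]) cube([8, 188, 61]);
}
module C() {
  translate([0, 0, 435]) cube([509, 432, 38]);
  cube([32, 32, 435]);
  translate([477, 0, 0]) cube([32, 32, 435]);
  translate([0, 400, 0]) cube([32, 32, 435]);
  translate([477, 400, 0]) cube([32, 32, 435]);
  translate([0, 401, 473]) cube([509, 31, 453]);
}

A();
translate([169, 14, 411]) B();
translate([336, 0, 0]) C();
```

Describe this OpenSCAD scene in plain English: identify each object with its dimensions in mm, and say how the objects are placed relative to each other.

A is a four-legged stool. The seat is 336×274 mm, 31 mm thick, top at z = 411 mm. It stands on four square legs, each 34×34 mm in cross-section, from z = 0 to the seat underside, each flush with a corner of the seat. Four stretchers, 34 mm wide and 20 mm tall, connect adjacent legs with their undersides at z = 319 mm, each running between the inner faces of the legs it joins and aligned with the legs' outer faces on the other axis.

B is an open storage box with external size 124×204×69 mm and wall thickness 8 mm (the base is also 8 mm thick). The base covers the whole footprint; the four walls stand on the base, with the y-facing walls full-width and the x-facing walls fitting between their inner faces.

C is a chair: 509×432 mm seat, 38 mm thick, top at z = 473 mm, on four 32 mm square corner legs flush with the seat edges. A 31 mm thick backrest slab spans the full seat width, extending 453 mm above the seat top, its back face flush with the seat's +y edge.

The open box is on top of the stool. The chair is against the stool's +x side, with their −y faces flush.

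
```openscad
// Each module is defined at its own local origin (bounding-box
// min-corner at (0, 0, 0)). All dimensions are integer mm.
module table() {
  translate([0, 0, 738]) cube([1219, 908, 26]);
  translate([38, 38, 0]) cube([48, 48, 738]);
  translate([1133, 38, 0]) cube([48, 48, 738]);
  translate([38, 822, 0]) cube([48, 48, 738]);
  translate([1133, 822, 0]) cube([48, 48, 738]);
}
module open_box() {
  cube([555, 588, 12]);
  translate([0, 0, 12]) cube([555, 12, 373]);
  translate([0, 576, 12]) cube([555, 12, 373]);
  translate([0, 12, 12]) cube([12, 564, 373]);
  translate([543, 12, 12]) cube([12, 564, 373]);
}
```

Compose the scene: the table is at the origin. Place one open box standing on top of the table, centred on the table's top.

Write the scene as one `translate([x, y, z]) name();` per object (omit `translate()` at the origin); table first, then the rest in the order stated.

table();
translate([332, 160, 764]) open_box();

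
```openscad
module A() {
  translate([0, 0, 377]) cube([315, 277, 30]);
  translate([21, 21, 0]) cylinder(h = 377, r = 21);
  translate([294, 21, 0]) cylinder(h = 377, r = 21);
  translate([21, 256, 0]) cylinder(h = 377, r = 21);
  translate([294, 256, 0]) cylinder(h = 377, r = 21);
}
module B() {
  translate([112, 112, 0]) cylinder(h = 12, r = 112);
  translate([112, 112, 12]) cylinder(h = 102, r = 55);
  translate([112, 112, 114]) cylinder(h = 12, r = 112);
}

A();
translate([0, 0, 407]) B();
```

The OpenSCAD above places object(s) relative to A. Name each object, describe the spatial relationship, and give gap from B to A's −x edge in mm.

The spool's min-x is at 0; the stool's min-x is 0; gap = 0 mm.

A is a stool. B is a spool. The spool is on top of the stool. The gap from the spool to the stool's −x edge is 0 mm.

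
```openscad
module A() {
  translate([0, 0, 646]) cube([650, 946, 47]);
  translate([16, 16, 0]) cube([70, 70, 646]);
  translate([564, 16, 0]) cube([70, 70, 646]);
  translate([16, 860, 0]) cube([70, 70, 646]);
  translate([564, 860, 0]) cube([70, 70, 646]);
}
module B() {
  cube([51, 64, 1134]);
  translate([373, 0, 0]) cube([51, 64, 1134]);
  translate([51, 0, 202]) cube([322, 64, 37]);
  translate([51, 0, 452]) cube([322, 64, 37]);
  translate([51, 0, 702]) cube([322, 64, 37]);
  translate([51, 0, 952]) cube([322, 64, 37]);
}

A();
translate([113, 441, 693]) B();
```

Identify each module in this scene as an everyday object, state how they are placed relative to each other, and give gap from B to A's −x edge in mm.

A is a table. B is a ladder. The ladder is on top of the table, centred. The gap from the ladder to the table's −x edge is 113 mm.

The ladder's min-x is at 113; the table's min-x is 0; gap = 113 mm.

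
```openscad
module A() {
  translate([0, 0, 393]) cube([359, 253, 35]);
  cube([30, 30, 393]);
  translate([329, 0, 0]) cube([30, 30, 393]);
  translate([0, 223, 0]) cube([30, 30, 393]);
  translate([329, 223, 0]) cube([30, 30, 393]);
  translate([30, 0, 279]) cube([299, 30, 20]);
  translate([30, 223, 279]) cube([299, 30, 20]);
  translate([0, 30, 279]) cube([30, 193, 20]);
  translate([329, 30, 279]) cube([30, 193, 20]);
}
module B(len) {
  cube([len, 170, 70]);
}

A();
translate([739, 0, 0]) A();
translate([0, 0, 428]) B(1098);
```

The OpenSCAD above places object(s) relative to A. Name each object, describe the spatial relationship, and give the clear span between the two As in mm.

A is a stool. B is a beam. A beam spans the tops of two stools. The clear span between the two stools is 380 mm.

Second stool starts at x = 739; first ends at x = 359; clear span = 739 − 359 = 380 mm.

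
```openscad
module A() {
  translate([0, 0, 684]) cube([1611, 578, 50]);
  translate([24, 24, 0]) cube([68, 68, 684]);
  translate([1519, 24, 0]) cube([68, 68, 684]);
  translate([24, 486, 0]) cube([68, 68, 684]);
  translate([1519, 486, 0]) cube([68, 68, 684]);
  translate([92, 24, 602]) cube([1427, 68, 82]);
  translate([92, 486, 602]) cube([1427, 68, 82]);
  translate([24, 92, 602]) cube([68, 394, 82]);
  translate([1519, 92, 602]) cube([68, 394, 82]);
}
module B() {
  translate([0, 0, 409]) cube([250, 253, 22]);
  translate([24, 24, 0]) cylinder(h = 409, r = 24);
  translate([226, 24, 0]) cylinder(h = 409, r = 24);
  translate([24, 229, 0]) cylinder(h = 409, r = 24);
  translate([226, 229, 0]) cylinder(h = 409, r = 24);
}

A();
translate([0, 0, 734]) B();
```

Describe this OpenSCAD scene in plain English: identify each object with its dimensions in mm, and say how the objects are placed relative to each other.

A is a rectangular dining table. The top is 1611×578×50 mm with its upper surface at z = 734 mm. It stands on four 68×68 mm square legs, each inset 24 mm from the nearest pair of top edges, running from the floor to the underside of the top. Four apron rails, 68 mm thick and 82 mm tall, run between adjacent legs with their top edges flush with the underside of the top and their outer faces flush with the legs' outer faces.

B is a simple wooden stool: a rectangular seat 250 mm (x) by 253 mm (y), 22 mm thick, top face at z = 431 mm, on four round legs, each 48 mm in diameter. The legs rest on z = 0, each leg's axis is inset half a diameter from the nearest pair of seat edges (so the leg's bounding box is flush with the corner).

The stool is on top of the table.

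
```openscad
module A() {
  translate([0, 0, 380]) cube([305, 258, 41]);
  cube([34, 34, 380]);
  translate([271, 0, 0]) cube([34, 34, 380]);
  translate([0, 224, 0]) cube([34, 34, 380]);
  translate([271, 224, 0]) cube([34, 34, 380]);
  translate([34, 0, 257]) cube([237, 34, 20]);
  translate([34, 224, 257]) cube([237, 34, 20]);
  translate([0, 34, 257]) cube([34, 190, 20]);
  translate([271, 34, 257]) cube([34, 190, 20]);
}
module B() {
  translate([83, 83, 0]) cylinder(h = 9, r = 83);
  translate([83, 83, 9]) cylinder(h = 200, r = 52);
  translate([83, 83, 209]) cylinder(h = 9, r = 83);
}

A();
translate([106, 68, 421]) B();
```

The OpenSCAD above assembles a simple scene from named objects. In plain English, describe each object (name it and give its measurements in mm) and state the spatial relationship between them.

A is a simple wooden stool: a rectangular seat 305 mm (x) by 258 mm (y), 41 mm thick, top face at z = 421 mm, on four square legs, each 34×34 mm in cross-section. The legs rest on z = 0, each flush with a corner of the seat. Four stretchers, 34 mm wide and 20 mm tall, connect adjacent legs with their undersides at z = 257 mm, each running between the inner faces of the legs it joins and aligned with the legs' outer faces on the other axis.

B is a spool: two coaxial disc flanges of radius 83 mm and thickness 9 mm, joined by a core cylinder of radius 52 mm and height 200 mm. The lower flange rests on z = 0 and the three cylinders share a vertical axis.

The spool is on top of the stool.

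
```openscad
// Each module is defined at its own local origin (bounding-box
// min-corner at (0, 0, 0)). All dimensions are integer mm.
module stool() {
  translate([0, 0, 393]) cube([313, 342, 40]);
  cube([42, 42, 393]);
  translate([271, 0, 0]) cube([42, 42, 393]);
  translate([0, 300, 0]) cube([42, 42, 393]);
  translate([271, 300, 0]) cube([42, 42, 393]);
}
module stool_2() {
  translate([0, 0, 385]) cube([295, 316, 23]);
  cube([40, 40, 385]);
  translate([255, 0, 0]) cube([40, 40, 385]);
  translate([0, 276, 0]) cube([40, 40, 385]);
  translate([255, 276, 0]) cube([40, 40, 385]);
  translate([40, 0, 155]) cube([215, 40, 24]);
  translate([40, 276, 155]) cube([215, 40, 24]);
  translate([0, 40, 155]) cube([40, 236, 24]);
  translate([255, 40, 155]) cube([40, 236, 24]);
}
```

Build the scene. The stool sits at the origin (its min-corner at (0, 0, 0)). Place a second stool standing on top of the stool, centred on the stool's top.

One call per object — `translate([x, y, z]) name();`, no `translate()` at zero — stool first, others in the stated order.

stool();
translate([9, 13, 433]) stool_2();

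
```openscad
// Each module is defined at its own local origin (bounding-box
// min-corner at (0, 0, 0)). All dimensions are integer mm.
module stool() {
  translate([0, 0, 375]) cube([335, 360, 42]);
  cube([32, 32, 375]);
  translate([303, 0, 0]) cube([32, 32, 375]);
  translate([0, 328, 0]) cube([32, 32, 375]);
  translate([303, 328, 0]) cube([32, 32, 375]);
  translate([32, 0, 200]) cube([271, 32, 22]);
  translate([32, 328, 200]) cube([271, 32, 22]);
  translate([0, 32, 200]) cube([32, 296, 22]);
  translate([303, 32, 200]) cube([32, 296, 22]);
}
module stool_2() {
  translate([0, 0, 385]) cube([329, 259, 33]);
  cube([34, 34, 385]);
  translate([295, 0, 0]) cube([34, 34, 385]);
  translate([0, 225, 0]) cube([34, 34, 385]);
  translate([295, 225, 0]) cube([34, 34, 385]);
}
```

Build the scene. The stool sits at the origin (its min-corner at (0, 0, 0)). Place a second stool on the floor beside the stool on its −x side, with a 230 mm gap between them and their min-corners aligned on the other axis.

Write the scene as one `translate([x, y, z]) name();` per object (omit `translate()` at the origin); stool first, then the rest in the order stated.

stool();
translate([-559, 0, 0]) stool_2();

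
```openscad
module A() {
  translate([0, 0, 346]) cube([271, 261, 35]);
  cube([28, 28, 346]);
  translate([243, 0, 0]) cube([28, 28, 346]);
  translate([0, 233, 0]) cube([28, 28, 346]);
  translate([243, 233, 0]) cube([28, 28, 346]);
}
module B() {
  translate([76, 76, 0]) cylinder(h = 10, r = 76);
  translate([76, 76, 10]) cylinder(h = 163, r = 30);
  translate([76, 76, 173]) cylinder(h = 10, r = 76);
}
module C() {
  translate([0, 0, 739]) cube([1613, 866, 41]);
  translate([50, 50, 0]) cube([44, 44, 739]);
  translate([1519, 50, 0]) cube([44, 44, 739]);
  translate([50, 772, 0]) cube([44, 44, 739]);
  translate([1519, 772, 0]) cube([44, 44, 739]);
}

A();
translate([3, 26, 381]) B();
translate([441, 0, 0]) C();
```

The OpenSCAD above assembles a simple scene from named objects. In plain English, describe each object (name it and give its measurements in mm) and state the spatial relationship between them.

A is a four-legged stool. The seat is a 271×261×35 mm slab whose top surface is at z = 381 mm; four square legs, each 28×28 mm in cross-section, run from the floor (z = 0) to the underside of the seat, each flush with a corner of the seat.

B is a spool: two coaxial disc flanges of radius 76 mm and thickness 10 mm, joined by a core cylinder of radius 30 mm and height 163 mm. The lower flange rests on z = 0 and the three cylinders share a vertical axis.

C is a table with a 1613×866 mm rectangular top, 41 mm thick, top surface at z = 780 mm, supported by four 44×44 mm square legs, each inset 50 mm from the nearest pair of top edges, running from the floor.

The spool is on top of the stool. The table is on the floor beside the stool on its +x side.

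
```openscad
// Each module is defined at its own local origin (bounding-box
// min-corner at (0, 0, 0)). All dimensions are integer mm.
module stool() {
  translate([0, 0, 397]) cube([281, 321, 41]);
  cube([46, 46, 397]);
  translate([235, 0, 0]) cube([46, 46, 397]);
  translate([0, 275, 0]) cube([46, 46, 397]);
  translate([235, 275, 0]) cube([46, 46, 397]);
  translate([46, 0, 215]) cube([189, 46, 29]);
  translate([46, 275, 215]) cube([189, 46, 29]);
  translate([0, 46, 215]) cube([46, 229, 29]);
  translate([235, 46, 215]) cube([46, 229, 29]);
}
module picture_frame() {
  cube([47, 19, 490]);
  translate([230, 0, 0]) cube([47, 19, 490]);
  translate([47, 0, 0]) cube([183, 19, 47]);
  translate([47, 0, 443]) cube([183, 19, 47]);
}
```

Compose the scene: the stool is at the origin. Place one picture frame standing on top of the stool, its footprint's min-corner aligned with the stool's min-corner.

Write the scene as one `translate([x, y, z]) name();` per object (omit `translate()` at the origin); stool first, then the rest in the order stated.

stool();
translate([0, 0, 438]) picture_frame();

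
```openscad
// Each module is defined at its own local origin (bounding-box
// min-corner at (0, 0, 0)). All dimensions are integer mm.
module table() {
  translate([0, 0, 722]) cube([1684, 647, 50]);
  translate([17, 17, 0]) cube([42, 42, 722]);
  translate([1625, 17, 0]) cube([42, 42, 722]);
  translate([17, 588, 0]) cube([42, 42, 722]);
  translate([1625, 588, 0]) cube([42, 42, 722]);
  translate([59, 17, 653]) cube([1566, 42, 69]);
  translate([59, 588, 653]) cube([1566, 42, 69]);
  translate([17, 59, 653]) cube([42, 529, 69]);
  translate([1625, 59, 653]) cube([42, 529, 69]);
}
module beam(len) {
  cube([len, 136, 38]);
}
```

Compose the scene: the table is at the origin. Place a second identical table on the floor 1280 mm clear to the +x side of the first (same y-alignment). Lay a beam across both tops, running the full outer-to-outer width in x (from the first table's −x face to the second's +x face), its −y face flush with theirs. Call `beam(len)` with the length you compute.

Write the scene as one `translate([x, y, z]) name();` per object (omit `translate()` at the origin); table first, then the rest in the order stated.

table();
translate([2964, 0, 0]) table();
translate([0, 0, 772]) beam(4648);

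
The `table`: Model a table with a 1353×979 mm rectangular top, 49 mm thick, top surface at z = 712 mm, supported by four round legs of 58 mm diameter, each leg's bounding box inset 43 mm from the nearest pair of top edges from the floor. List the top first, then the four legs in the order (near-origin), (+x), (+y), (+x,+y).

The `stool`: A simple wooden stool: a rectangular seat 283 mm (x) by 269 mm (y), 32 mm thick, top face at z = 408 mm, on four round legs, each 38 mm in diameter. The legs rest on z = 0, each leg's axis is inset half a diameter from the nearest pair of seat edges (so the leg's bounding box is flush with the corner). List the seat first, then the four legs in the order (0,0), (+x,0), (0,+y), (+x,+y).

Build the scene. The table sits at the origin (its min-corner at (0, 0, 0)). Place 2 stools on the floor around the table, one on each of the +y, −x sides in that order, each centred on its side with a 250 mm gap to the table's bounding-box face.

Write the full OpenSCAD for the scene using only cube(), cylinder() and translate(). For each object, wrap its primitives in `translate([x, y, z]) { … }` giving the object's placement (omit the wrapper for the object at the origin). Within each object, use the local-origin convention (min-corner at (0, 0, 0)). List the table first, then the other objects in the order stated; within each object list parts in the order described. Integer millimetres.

translate([0, 0, 663]) cube([1353, 979, 49]);
translate([72, 72, 0]) cylinder(h = 663, r = 29);
translate([1281, 72, 0]) cylinder(h = 663, r = 29);
translate([72, 907, 0]) cylinder(h = 663, r = 29);
translate([1281, 907, 0]) cylinder(h = 663, r = 29);
translate([535, 1229, 0]) {
  translate([0, 0, 376]) cube([283, 269, 32]);
  translate([19, 19, 0]) cylinder(h = 376, r = 19);
  translate([264, 19, 0]) cylinder(h = 376, r = 19);
  translate([19, 250, 0]) cylinder(h = 376, r = 19);
  translate([264, 250, 0]) cylinder(h = 376, r = 19);
}
translate([-533, 355, 0]) {
  translate([0, 0, 376]) cube([283, 269, 32]);
  translate([19, 19, 0]) cylinder(h = 376, r = 19);
  translate([264, 19, 0]) cylinder(h = 376, r = 19);
  translate([19, 250, 0]) cylinder(h = 376, r = 19);
  translate([264, 250, 0]) cylinder(h = 376, r = 19);
}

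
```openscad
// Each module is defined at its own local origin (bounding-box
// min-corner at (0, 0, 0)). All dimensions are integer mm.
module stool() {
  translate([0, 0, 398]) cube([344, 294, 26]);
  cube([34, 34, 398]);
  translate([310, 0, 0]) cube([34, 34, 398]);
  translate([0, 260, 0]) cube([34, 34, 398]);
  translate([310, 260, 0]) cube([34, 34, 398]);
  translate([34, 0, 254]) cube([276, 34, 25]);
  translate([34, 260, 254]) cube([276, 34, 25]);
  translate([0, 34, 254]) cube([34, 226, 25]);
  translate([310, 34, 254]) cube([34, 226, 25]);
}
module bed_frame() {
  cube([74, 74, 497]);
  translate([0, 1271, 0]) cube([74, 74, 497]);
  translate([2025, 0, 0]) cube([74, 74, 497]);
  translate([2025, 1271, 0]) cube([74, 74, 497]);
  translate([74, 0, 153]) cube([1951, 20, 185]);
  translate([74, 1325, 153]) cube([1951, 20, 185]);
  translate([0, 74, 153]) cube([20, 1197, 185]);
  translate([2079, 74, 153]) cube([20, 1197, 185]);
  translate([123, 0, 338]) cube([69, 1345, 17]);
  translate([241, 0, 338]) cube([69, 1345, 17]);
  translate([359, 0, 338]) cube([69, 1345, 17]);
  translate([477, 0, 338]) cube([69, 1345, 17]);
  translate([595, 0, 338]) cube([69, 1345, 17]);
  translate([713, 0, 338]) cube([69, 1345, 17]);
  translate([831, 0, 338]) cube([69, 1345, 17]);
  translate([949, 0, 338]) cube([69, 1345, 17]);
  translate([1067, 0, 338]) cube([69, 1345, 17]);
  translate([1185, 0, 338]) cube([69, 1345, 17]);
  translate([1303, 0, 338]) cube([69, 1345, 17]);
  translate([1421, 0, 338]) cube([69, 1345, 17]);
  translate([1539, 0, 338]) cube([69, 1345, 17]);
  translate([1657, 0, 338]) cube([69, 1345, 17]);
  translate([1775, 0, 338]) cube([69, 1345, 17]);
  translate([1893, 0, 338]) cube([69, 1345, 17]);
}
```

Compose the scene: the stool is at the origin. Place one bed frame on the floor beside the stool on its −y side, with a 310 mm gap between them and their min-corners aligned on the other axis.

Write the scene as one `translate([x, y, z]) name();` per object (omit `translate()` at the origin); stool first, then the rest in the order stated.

stool();
translate([0, -1655, 0]) bed_frame();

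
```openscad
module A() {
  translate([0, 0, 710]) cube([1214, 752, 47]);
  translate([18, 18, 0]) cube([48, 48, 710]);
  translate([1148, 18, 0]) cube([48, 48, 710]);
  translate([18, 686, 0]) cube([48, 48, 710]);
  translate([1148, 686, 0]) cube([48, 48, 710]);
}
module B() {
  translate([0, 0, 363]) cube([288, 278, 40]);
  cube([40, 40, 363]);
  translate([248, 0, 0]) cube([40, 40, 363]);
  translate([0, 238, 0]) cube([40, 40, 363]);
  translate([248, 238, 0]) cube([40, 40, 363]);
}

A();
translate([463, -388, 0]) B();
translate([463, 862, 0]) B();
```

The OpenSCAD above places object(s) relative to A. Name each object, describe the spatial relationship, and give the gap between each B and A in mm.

Each stool's nearest face is 110 mm from the table's bounding box.

A is a table. B is a stool. Two stools sit around the table at the −y, +y sides. The gap between each stool and the table is 110 mm.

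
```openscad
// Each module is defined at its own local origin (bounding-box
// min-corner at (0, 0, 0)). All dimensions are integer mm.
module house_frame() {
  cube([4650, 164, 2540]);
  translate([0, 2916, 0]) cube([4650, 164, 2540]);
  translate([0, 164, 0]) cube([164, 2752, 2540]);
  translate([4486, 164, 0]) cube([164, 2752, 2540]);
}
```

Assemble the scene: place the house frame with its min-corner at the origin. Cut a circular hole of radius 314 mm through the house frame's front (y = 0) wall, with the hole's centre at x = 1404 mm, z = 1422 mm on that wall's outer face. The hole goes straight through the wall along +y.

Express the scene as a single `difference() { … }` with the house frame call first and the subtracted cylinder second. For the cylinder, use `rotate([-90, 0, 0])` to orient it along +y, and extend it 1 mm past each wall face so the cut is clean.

difference() {
  house_frame();
  translate([1404, -1, 1422]) rotate([-90, 0, 0]) cylinder(h = 166, r = 314);
}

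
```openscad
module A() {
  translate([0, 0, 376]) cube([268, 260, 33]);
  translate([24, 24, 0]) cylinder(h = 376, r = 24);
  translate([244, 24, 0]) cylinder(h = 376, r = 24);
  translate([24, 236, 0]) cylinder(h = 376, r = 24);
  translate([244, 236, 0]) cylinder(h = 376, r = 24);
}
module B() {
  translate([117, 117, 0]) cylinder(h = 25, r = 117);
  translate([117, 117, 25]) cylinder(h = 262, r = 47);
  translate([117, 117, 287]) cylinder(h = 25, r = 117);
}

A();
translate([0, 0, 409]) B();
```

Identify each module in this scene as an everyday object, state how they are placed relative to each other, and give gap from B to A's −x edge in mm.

The spool's min-x is at 0; the stool's min-x is 0; gap = 0 mm.

A is a stool. B is a spool. The spool is on top of the stool. The gap from the spool to the stool's −x edge is 0 mm.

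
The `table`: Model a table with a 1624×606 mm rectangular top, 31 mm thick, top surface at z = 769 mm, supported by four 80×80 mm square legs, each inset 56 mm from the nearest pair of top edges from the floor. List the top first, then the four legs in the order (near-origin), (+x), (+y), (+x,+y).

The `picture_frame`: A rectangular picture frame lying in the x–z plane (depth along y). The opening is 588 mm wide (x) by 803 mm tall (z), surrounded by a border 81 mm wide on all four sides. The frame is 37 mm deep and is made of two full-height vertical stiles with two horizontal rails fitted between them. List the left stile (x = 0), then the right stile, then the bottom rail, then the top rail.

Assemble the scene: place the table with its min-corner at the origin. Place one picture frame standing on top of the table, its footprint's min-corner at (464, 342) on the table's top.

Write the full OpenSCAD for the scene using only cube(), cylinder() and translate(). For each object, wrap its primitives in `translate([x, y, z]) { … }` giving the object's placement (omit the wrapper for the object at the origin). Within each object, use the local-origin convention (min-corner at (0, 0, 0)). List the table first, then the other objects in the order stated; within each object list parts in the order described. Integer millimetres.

translate([0, 0, 738]) cube([1624, 606, 31]);
translate([56, 56, 0]) cube([80, 80, 738]);
translate([1488, 56, 0]) cube([80, 80, 738]);
translate([56, 470, 0]) cube([80, 80, 738]);
translate([1488, 470, 0]) cube([80, 80, 738]);
translate([464, 342, 769]) {
  cube([81, 37, 965]);
  translate([669, 0, 0]) cube([81, 37, 965]);
  translate([81, 0, 0]) cube([588, 37, 81]);
  translate([81, 0, 884]) cube([588, 37, 81]);
}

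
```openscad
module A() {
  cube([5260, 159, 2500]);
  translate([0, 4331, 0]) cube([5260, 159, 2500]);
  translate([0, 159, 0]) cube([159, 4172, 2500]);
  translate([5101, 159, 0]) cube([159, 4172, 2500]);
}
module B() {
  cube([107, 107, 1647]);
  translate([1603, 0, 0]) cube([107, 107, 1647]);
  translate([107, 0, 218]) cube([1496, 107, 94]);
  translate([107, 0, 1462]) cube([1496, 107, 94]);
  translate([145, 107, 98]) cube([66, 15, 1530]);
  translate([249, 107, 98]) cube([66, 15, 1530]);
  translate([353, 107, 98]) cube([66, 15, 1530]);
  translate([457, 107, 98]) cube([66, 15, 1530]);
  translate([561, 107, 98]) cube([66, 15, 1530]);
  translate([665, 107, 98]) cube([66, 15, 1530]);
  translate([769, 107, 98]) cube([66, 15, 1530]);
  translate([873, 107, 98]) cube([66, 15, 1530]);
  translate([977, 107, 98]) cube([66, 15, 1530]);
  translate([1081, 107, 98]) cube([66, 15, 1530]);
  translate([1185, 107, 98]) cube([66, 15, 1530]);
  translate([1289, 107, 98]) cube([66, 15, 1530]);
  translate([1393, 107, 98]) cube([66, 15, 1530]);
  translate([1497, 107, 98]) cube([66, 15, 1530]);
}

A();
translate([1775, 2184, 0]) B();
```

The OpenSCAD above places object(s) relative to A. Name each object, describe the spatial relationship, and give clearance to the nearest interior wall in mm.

Clearances: x = 1616, y = 2025; minimum 1616 mm.

A is a house frame. B is a fence section. The fence section sits inside the house frame, centred. The clearance to the nearest interior wall is 1616 mm.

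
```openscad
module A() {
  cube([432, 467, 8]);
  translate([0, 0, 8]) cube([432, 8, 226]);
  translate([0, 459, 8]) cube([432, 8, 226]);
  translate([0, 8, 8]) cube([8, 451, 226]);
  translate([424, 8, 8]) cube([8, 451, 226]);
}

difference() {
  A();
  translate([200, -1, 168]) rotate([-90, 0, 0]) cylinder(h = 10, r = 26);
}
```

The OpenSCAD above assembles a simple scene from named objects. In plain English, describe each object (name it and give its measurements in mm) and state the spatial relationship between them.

A is an open-topped rectangular box: outside dimensions 432×467×234 mm, with a uniform wall and base thickness of 8 mm. The base is a full 432×467 slab on the floor; four walls sit on top of the base. The front and back walls (the −y and +y sides) span the full width; the two side walls fit between them.

The open box has a circular hole of radius 26 mm through its front wall, centred at (x = 200, z = 168).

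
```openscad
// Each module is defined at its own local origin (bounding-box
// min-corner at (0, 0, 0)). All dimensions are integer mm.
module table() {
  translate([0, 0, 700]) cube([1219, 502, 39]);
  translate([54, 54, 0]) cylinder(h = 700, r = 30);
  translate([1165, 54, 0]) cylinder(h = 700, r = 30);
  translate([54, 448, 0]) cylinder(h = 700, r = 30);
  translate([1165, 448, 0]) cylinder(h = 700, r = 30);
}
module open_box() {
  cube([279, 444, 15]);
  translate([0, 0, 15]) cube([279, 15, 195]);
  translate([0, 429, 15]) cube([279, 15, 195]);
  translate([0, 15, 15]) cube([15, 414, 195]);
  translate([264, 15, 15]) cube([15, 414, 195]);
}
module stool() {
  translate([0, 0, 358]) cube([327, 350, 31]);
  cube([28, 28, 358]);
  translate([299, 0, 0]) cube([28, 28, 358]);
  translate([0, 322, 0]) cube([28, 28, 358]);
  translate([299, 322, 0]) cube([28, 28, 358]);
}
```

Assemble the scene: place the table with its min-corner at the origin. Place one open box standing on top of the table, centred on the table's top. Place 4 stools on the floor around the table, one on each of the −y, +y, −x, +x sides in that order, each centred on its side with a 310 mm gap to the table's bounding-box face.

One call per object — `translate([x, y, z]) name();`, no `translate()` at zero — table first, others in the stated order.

table();
translate([470, 29, 739]) open_box();
translate([446, -660, 0]) stool();
translate([446, 812, 0]) stool();
translate([-637, 76, 0]) stool();
translate([1529, 76, 0]) stool();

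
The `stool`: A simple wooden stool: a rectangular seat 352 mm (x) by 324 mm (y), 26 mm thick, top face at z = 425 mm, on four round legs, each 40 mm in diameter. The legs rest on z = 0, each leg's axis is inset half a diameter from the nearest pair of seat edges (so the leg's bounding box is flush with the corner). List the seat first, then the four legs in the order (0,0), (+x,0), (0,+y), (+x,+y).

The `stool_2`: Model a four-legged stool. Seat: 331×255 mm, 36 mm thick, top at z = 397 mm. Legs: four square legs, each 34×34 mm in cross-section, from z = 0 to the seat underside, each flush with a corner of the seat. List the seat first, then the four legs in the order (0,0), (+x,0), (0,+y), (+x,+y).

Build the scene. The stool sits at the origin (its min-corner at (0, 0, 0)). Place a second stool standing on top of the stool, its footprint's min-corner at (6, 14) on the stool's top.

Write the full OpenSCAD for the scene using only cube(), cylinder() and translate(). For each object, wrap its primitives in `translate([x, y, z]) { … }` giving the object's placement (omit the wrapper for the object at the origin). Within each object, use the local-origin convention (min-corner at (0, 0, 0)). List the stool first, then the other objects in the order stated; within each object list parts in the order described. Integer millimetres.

translate([0, 0, 399]) cube([352, 324, 26]);
translate([20, 20, 0]) cylinder(h = 399, r = 20);
translate([332, 20, 0]) cylinder(h = 399, r = 20);
translate([20, 304, 0]) cylinder(h = 399, r = 20);
translate([332, 304, 0]) cylinder(h = 399, r = 20);
translate([6, 14, 425]) {
  translate([0, 0, 361]) cube([331, 255, 36]);
  cube([34, 34, 361]);
  translate([297, 0, 0]) cube([34, 34, 361]);
  translate([0, 221, 0]) cube([34, 34, 361]);
  translate([297, 221, 0]) cube([34, 34, 361]);
}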